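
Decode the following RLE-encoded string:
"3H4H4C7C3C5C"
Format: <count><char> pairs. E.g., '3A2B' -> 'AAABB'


Expanding each <count><char> pair:
  3H -> 'HHH'
  4H -> 'HHHH'
  4C -> 'CCCC'
  7C -> 'CCCCCCC'
  3C -> 'CCC'
  5C -> 'CCCCC'

Decoded = HHHHHHHCCCCCCCCCCCCCCCCCCC


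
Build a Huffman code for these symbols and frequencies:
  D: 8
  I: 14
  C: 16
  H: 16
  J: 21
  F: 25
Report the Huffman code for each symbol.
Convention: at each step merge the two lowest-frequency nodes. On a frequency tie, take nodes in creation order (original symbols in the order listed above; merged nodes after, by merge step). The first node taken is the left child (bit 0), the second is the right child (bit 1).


Huffman tree construction:
Step 1: Merge D(8) + I(14) = 22
Step 2: Merge C(16) + H(16) = 32
Step 3: Merge J(21) + (D+I)(22) = 43
Step 4: Merge F(25) + (C+H)(32) = 57
Step 5: Merge (J+(D+I))(43) + (F+(C+H))(57) = 100
Read each symbol's code off the tree from the root (left child = 0, right child = 1).

Codes:
  D: 010 (length 3)
  I: 011 (length 3)
  C: 110 (length 3)
  H: 111 (length 3)
  J: 00 (length 2)
  F: 10 (length 2)
Average code length: 254/100 = 2.5400 bits/symbol


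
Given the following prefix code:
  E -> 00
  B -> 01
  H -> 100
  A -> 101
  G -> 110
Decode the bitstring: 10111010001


Decoding step by step:
Bits 101 -> A
Bits 110 -> G
Bits 100 -> H
Bits 01 -> B


Decoded message: AGHB


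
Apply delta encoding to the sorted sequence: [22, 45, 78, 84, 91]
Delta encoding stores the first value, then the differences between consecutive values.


First value: 22
Deltas:
  45 - 22 = 23
  78 - 45 = 33
  84 - 78 = 6
  91 - 84 = 7


Delta encoded: [22, 23, 33, 6, 7]


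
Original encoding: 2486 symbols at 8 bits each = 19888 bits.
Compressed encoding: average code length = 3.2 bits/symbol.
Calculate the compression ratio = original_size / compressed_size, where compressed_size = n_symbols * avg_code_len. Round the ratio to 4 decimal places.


original_size = n_symbols * orig_bits = 2486 * 8 = 19888 bits
compressed_size = n_symbols * avg_code_len = 2486 * 3.2 = 7955.2 bits
ratio = original_size / compressed_size = 19888 / 7955.2 = 2.5

Compression ratio = 2.5


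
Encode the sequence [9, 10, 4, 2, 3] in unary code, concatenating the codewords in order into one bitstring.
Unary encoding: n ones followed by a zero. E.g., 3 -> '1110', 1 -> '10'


Encode each number as n ones followed by a terminating 0:
  9 -> 1111111110 (10 bits)
  10 -> 11111111110 (11 bits)
  4 -> 11110 (5 bits)
  2 -> 110 (3 bits)
  3 -> 1110 (4 bits)
Total length = 10 + 11 + 5 + 3 + 4 = 33 bits.

Unary([9, 10, 4, 2, 3]) = 111111111011111111110111101101110 (33 bits)


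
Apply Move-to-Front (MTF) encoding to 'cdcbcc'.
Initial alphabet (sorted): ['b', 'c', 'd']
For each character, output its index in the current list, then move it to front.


MTF encoding:
'c': index 1 in ['b', 'c', 'd'] -> ['c', 'b', 'd']
'd': index 2 in ['c', 'b', 'd'] -> ['d', 'c', 'b']
'c': index 1 in ['d', 'c', 'b'] -> ['c', 'd', 'b']
'b': index 2 in ['c', 'd', 'b'] -> ['b', 'c', 'd']
'c': index 1 in ['b', 'c', 'd'] -> ['c', 'b', 'd']
'c': index 0 in ['c', 'b', 'd'] -> ['c', 'b', 'd']


Output: [1, 2, 1, 2, 1, 0]


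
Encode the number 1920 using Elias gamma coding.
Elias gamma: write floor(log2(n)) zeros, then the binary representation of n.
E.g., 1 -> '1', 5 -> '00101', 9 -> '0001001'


num_bits = floor(log2(1920)) + 1 = 11
leading_zeros = num_bits - 1 = 10
binary(1920) = 11110000000

Elias gamma(1920) = '0000000000' + '11110000000' = 000000000011110000000 (21 bits)


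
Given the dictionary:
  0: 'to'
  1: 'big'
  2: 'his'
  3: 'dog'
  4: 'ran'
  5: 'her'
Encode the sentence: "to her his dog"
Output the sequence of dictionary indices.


Look up each word in the dictionary:
  'to' -> 0
  'her' -> 5
  'his' -> 2
  'dog' -> 3

Encoded: [0, 5, 2, 3]


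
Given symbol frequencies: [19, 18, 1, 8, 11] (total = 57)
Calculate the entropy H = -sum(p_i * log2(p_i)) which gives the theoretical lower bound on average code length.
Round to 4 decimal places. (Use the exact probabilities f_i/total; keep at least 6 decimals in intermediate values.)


Per-symbol terms -p_i * log2(p_i) with p_i = f_i/57:
  p = 19/57 = 0.333333: log2(p) = -1.584963, -p*log2(p) = 0.528321
  p = 18/57 = 0.315789: log2(p) = -1.662965, -p*log2(p) = 0.525147
  p = 1/57 = 0.017544: log2(p) = -5.832890, -p*log2(p) = 0.102331
  p = 8/57 = 0.140351: log2(p) = -2.832890, -p*log2(p) = 0.397599
  p = 11/57 = 0.192982: log2(p) = -2.373458, -p*log2(p) = 0.458036
H = 0.528321 + 0.525147 + 0.102331 + 0.397599 + 0.458036 = 2.011434

H = 2.0114 bits/symbol


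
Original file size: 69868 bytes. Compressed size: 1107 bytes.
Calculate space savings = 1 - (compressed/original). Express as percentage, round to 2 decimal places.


ratio = compressed/original = 1107/69868 = 0.015844
savings = 1 - ratio = 1 - 0.015844 = 0.984156
as a percentage: 0.984156 * 100 = 98.42%

Space savings = 1 - 1107/69868 = 98.42%


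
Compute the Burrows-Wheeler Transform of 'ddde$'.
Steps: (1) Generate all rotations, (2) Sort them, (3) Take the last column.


Rotations (sorted):
  0: $ddde -> last char: e
  1: ddde$ -> last char: $
  2: dde$d -> last char: d
  3: de$dd -> last char: d
  4: e$ddd -> last char: d


BWT = e$ddd


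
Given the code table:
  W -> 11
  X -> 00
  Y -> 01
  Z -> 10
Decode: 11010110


Decoding:
11 -> W
01 -> Y
01 -> Y
10 -> Z


Result: WYYZ


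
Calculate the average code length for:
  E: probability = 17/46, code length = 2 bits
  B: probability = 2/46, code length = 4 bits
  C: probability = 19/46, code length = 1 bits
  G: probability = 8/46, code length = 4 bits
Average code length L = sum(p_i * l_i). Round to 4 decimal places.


Weighted contributions p_i * l_i:
  E: (17/46) * 2 = 34/46
  B: (2/46) * 4 = 8/46
  C: (19/46) * 1 = 19/46
  G: (8/46) * 4 = 32/46
Sum = (34 + 8 + 19 + 32)/46 = 93/46

L = 93/46 = 2.0217 bits/symbol


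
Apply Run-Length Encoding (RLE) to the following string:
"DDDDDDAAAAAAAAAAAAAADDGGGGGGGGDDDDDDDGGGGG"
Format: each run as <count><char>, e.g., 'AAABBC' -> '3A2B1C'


Scanning runs left to right:
  i=0: run of 'D' x 6 -> '6D'
  i=6: run of 'A' x 14 -> '14A'
  i=20: run of 'D' x 2 -> '2D'
  i=22: run of 'G' x 8 -> '8G'
  i=30: run of 'D' x 7 -> '7D'
  i=37: run of 'G' x 5 -> '5G'

RLE = 6D14A2D8G7D5G


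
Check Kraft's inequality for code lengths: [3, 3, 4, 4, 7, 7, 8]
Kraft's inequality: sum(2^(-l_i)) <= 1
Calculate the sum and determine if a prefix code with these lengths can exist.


Sum = 2^(-3) + 2^(-3) + 2^(-4) + 2^(-4) + 2^(-7) + 2^(-7) + 2^(-8)
    = 0.125 + 0.125 + 0.0625 + 0.0625 + 0.0078125 + 0.0078125 + 0.00390625
    = 101/256 = 0.39453125
Since 0.39453125 <= 1, Kraft's inequality IS satisfied.
A prefix code with these lengths CAN exist.

Kraft sum = 0.39453125. Satisfied.


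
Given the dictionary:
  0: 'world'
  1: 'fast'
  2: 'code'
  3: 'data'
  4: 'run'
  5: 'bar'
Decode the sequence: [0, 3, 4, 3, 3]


Look up each index in the dictionary:
  0 -> 'world'
  3 -> 'data'
  4 -> 'run'
  3 -> 'data'
  3 -> 'data'

Decoded: "world data run data data"


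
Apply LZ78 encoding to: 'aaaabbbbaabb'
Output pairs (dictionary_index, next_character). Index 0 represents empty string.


LZ78 encoding steps:
Dictionary: {0: ''}
Step 1: w='' (idx 0), next='a' -> output (0, 'a'), add 'a' as idx 1
Step 2: w='a' (idx 1), next='a' -> output (1, 'a'), add 'aa' as idx 2
Step 3: w='a' (idx 1), next='b' -> output (1, 'b'), add 'ab' as idx 3
Step 4: w='' (idx 0), next='b' -> output (0, 'b'), add 'b' as idx 4
Step 5: w='b' (idx 4), next='b' -> output (4, 'b'), add 'bb' as idx 5
Step 6: w='aa' (idx 2), next='b' -> output (2, 'b'), add 'aab' as idx 6
Step 7: w='b' (idx 4), end of input -> output (4, '')


Encoded: [(0, 'a'), (1, 'a'), (1, 'b'), (0, 'b'), (4, 'b'), (2, 'b'), (4, '')]


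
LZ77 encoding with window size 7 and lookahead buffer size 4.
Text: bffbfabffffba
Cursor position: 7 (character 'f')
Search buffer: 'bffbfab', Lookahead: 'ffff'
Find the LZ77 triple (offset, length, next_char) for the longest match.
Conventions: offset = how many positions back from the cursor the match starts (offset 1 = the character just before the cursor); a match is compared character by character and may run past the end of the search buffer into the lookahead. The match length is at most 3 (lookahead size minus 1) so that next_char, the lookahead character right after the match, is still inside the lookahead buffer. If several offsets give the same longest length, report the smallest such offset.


Try each offset into the search buffer:
  offset=1 (pos 6, char 'b'): match length 0
  offset=2 (pos 5, char 'a'): match length 0
  offset=3 (pos 4, char 'f'): match length 1
  offset=4 (pos 3, char 'b'): match length 0
  offset=5 (pos 2, char 'f'): match length 1
  offset=6 (pos 1, char 'f'): match length 2
  offset=7 (pos 0, char 'b'): match length 0
Longest match has length 2 at offset 6.
next_char = character at position 7 + 2 = 9 -> 'f'

Best match: offset=6, length=2 (matching 'ff' starting at position 1)
LZ77 triple: (6, 2, 'f')


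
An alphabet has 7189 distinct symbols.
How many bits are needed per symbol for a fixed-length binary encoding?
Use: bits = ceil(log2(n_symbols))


log2(7189) = 12.8116
Bracket: 2^12 = 4096 < 7189 <= 2^13 = 8192
So ceil(log2(7189)) = 13

bits = ceil(log2(7189)) = ceil(12.8116) = 13 bits


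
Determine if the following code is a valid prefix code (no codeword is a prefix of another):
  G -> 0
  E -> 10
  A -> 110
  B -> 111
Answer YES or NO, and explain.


Checking each pair (does one codeword prefix another?):
  G='0' vs E='10': no prefix
  G='0' vs A='110': no prefix
  G='0' vs B='111': no prefix
  E='10' vs G='0': no prefix
  E='10' vs A='110': no prefix
  E='10' vs B='111': no prefix
  A='110' vs G='0': no prefix
  A='110' vs E='10': no prefix
  A='110' vs B='111': no prefix
  B='111' vs G='0': no prefix
  B='111' vs E='10': no prefix
  B='111' vs A='110': no prefix
No violation found over all pairs.

YES -- this is a valid prefix code. No codeword is a prefix of any other codeword.


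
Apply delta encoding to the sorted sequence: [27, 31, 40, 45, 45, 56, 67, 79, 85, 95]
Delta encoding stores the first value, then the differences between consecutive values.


First value: 27
Deltas:
  31 - 27 = 4
  40 - 31 = 9
  45 - 40 = 5
  45 - 45 = 0
  56 - 45 = 11
  67 - 56 = 11
  79 - 67 = 12
  85 - 79 = 6
  95 - 85 = 10


Delta encoded: [27, 4, 9, 5, 0, 11, 11, 12, 6, 10]


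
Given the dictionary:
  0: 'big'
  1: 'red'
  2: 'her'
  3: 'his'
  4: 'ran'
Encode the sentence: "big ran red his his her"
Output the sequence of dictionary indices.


Look up each word in the dictionary:
  'big' -> 0
  'ran' -> 4
  'red' -> 1
  'his' -> 3
  'his' -> 3
  'her' -> 2

Encoded: [0, 4, 1, 3, 3, 2]


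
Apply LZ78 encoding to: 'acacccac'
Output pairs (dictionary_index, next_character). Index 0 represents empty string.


LZ78 encoding steps:
Dictionary: {0: ''}
Step 1: w='' (idx 0), next='a' -> output (0, 'a'), add 'a' as idx 1
Step 2: w='' (idx 0), next='c' -> output (0, 'c'), add 'c' as idx 2
Step 3: w='a' (idx 1), next='c' -> output (1, 'c'), add 'ac' as idx 3
Step 4: w='c' (idx 2), next='c' -> output (2, 'c'), add 'cc' as idx 4
Step 5: w='ac' (idx 3), end of input -> output (3, '')


Encoded: [(0, 'a'), (0, 'c'), (1, 'c'), (2, 'c'), (3, '')]


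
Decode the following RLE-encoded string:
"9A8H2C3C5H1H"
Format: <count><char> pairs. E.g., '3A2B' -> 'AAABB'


Expanding each <count><char> pair:
  9A -> 'AAAAAAAAA'
  8H -> 'HHHHHHHH'
  2C -> 'CC'
  3C -> 'CCC'
  5H -> 'HHHHH'
  1H -> 'H'

Decoded = AAAAAAAAAHHHHHHHHCCCCCHHHHHH


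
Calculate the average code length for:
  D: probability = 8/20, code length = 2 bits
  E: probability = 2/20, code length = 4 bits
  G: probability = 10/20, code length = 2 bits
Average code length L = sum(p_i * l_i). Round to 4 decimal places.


Weighted contributions p_i * l_i:
  D: (8/20) * 2 = 16/20
  E: (2/20) * 4 = 8/20
  G: (10/20) * 2 = 20/20
Sum = (16 + 8 + 20)/20 = 44/20

L = 44/20 = 2.2000 bits/symbol


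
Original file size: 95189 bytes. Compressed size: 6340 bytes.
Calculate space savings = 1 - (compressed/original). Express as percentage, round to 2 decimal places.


ratio = compressed/original = 6340/95189 = 0.066604
savings = 1 - ratio = 1 - 0.066604 = 0.933396
as a percentage: 0.933396 * 100 = 93.34%

Space savings = 1 - 6340/95189 = 93.34%


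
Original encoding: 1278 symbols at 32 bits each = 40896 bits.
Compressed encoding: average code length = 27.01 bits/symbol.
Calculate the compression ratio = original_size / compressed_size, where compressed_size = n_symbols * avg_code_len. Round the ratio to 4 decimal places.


original_size = n_symbols * orig_bits = 1278 * 32 = 40896 bits
compressed_size = n_symbols * avg_code_len = 1278 * 27.01 = 34518.78 bits
ratio = original_size / compressed_size = 40896 / 34518.78 = 1.1847

Compression ratio = 1.1847


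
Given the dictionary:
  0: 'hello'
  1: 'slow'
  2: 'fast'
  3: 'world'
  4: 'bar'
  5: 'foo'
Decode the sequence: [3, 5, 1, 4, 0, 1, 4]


Look up each index in the dictionary:
  3 -> 'world'
  5 -> 'foo'
  1 -> 'slow'
  4 -> 'bar'
  0 -> 'hello'
  1 -> 'slow'
  4 -> 'bar'

Decoded: "world foo slow bar hello slow bar"


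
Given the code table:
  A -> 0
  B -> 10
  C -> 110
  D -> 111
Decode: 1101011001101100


Decoding:
110 -> C
10 -> B
110 -> C
0 -> A
110 -> C
110 -> C
0 -> A


Result: CBCACCA


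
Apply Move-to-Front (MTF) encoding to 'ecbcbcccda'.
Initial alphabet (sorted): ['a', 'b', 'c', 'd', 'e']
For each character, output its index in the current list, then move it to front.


MTF encoding:
'e': index 4 in ['a', 'b', 'c', 'd', 'e'] -> ['e', 'a', 'b', 'c', 'd']
'c': index 3 in ['e', 'a', 'b', 'c', 'd'] -> ['c', 'e', 'a', 'b', 'd']
'b': index 3 in ['c', 'e', 'a', 'b', 'd'] -> ['b', 'c', 'e', 'a', 'd']
'c': index 1 in ['b', 'c', 'e', 'a', 'd'] -> ['c', 'b', 'e', 'a', 'd']
'b': index 1 in ['c', 'b', 'e', 'a', 'd'] -> ['b', 'c', 'e', 'a', 'd']
'c': index 1 in ['b', 'c', 'e', 'a', 'd'] -> ['c', 'b', 'e', 'a', 'd']
'c': index 0 in ['c', 'b', 'e', 'a', 'd'] -> ['c', 'b', 'e', 'a', 'd']
'c': index 0 in ['c', 'b', 'e', 'a', 'd'] -> ['c', 'b', 'e', 'a', 'd']
'd': index 4 in ['c', 'b', 'e', 'a', 'd'] -> ['d', 'c', 'b', 'e', 'a']
'a': index 4 in ['d', 'c', 'b', 'e', 'a'] -> ['a', 'd', 'c', 'b', 'e']


Output: [4, 3, 3, 1, 1, 1, 0, 0, 4, 4]


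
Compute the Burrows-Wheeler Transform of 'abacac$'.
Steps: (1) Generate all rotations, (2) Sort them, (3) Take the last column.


Rotations (sorted):
  0: $abacac -> last char: c
  1: abacac$ -> last char: $
  2: ac$abac -> last char: c
  3: acac$ab -> last char: b
  4: bacac$a -> last char: a
  5: c$abaca -> last char: a
  6: cac$aba -> last char: a


BWT = c$cbaaa


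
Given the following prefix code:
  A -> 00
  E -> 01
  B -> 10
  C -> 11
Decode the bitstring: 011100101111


Decoding step by step:
Bits 01 -> E
Bits 11 -> C
Bits 00 -> A
Bits 10 -> B
Bits 11 -> C
Bits 11 -> C


Decoded message: ECABCC


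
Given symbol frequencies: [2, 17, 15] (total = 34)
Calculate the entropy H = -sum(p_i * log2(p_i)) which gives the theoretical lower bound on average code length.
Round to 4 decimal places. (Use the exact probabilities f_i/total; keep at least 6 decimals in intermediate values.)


Per-symbol terms -p_i * log2(p_i) with p_i = f_i/34:
  p = 2/34 = 0.058824: log2(p) = -4.087463, -p*log2(p) = 0.240439
  p = 17/34 = 0.500000: log2(p) = -1.000000, -p*log2(p) = 0.500000
  p = 15/34 = 0.441176: log2(p) = -1.180572, -p*log2(p) = 0.520841
H = 0.240439 + 0.500000 + 0.520841 = 1.261280

H = 1.2613 bits/symbol


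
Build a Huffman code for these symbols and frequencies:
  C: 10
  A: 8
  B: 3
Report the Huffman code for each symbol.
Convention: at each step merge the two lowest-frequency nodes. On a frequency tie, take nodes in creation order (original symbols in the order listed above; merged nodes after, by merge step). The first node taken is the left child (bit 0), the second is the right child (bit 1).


Huffman tree construction:
Step 1: Merge B(3) + A(8) = 11
Step 2: Merge C(10) + (B+A)(11) = 21
Read each symbol's code off the tree from the root (left child = 0, right child = 1).

Codes:
  C: 0 (length 1)
  A: 11 (length 2)
  B: 10 (length 2)
Average code length: 32/21 = 1.5238 bits/symbol


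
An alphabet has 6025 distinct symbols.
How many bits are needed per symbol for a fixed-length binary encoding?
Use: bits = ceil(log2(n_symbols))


log2(6025) = 12.5567
Bracket: 2^12 = 4096 < 6025 <= 2^13 = 8192
So ceil(log2(6025)) = 13

bits = ceil(log2(6025)) = ceil(12.5567) = 13 bits


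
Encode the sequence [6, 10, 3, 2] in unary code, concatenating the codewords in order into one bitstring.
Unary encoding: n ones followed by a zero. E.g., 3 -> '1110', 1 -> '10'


Encode each number as n ones followed by a terminating 0:
  6 -> 1111110 (7 bits)
  10 -> 11111111110 (11 bits)
  3 -> 1110 (4 bits)
  2 -> 110 (3 bits)
Total length = 7 + 11 + 4 + 3 = 25 bits.

Unary([6, 10, 3, 2]) = 1111110111111111101110110 (25 bits)


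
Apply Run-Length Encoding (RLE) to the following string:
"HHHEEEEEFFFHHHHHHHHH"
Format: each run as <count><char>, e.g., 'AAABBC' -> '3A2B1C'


Scanning runs left to right:
  i=0: run of 'H' x 3 -> '3H'
  i=3: run of 'E' x 5 -> '5E'
  i=8: run of 'F' x 3 -> '3F'
  i=11: run of 'H' x 9 -> '9H'

RLE = 3H5E3F9H


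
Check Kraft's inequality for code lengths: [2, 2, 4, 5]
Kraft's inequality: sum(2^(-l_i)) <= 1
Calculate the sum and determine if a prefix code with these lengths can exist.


Sum = 2^(-2) + 2^(-2) + 2^(-4) + 2^(-5)
    = 0.25 + 0.25 + 0.0625 + 0.03125
    = 19/32 = 0.59375
Since 0.59375 <= 1, Kraft's inequality IS satisfied.
A prefix code with these lengths CAN exist.

Kraft sum = 0.59375. Satisfied.


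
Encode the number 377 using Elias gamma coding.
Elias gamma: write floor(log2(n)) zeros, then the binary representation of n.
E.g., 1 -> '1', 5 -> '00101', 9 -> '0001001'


num_bits = floor(log2(377)) + 1 = 9
leading_zeros = num_bits - 1 = 8
binary(377) = 101111001

Elias gamma(377) = '00000000' + '101111001' = 00000000101111001 (17 bits)


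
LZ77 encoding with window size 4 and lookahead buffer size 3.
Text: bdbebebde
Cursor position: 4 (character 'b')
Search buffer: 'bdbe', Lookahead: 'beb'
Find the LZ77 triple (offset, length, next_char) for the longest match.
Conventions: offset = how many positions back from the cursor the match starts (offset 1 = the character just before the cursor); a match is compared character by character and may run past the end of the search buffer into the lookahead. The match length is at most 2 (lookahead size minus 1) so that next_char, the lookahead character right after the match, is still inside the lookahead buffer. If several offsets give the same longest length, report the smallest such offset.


Try each offset into the search buffer:
  offset=1 (pos 3, char 'e'): match length 0
  offset=2 (pos 2, char 'b'): match length 2
  offset=3 (pos 1, char 'd'): match length 0
  offset=4 (pos 0, char 'b'): match length 1
Longest match has length 2 at offset 2.
next_char = character at position 4 + 2 = 6 -> 'b'

Best match: offset=2, length=2 (matching 'be' starting at position 2)
LZ77 triple: (2, 2, 'b')


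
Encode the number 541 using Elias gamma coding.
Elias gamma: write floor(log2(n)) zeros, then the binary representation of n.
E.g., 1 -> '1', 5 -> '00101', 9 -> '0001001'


num_bits = floor(log2(541)) + 1 = 10
leading_zeros = num_bits - 1 = 9
binary(541) = 1000011101

Elias gamma(541) = '000000000' + '1000011101' = 0000000001000011101 (19 bits)


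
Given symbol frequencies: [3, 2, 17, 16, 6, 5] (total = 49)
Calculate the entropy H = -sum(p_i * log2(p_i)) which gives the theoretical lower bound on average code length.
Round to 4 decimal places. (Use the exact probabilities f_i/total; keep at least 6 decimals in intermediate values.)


Per-symbol terms -p_i * log2(p_i) with p_i = f_i/49:
  p = 3/49 = 0.061224: log2(p) = -4.029747, -p*log2(p) = 0.246719
  p = 2/49 = 0.040816: log2(p) = -4.614710, -p*log2(p) = 0.188356
  p = 17/49 = 0.346939: log2(p) = -1.527247, -p*log2(p) = 0.529861
  p = 16/49 = 0.326531: log2(p) = -1.614710, -p*log2(p) = 0.527252
  p = 6/49 = 0.122449: log2(p) = -3.029747, -p*log2(p) = 0.370989
  p = 5/49 = 0.102041: log2(p) = -3.292782, -p*log2(p) = 0.335998
H = 0.246719 + 0.188356 + 0.529861 + 0.527252 + 0.370989 + 0.335998 = 2.199175

H = 2.1992 bits/symbol


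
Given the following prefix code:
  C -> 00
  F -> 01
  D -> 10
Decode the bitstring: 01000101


Decoding step by step:
Bits 01 -> F
Bits 00 -> C
Bits 01 -> F
Bits 01 -> F


Decoded message: FCFF


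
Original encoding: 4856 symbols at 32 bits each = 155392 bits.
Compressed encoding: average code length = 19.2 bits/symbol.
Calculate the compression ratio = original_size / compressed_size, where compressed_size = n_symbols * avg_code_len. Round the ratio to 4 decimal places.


original_size = n_symbols * orig_bits = 4856 * 32 = 155392 bits
compressed_size = n_symbols * avg_code_len = 4856 * 19.2 = 93235.2 bits
ratio = original_size / compressed_size = 155392 / 93235.2 = 1.6667

Compression ratio = 1.6667


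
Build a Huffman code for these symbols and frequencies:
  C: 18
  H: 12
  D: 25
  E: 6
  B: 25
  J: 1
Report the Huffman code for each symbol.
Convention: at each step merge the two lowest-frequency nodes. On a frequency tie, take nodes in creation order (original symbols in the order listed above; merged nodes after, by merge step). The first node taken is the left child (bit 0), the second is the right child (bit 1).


Huffman tree construction:
Step 1: Merge J(1) + E(6) = 7
Step 2: Merge (J+E)(7) + H(12) = 19
Step 3: Merge C(18) + ((J+E)+H)(19) = 37
Step 4: Merge D(25) + B(25) = 50
Step 5: Merge (C+((J+E)+H))(37) + (D+B)(50) = 87
Read each symbol's code off the tree from the root (left child = 0, right child = 1).

Codes:
  C: 00 (length 2)
  H: 011 (length 3)
  D: 10 (length 2)
  E: 0101 (length 4)
  B: 11 (length 2)
  J: 0100 (length 4)
Average code length: 200/87 = 2.2989 bits/symbol


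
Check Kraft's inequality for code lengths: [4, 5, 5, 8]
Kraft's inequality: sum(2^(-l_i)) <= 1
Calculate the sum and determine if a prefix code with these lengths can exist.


Sum = 2^(-4) + 2^(-5) + 2^(-5) + 2^(-8)
    = 0.0625 + 0.03125 + 0.03125 + 0.00390625
    = 33/256 = 0.12890625
Since 0.12890625 <= 1, Kraft's inequality IS satisfied.
A prefix code with these lengths CAN exist.

Kraft sum = 0.12890625. Satisfied.


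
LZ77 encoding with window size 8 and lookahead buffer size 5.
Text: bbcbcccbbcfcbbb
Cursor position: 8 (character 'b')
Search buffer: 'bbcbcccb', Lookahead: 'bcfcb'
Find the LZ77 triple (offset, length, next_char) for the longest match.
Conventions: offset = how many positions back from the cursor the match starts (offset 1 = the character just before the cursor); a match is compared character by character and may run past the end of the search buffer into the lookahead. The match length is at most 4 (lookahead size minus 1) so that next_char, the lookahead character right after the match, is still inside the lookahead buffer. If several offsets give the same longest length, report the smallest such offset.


Try each offset into the search buffer:
  offset=1 (pos 7, char 'b'): match length 1
  offset=2 (pos 6, char 'c'): match length 0
  offset=3 (pos 5, char 'c'): match length 0
  offset=4 (pos 4, char 'c'): match length 0
  offset=5 (pos 3, char 'b'): match length 2
  offset=6 (pos 2, char 'c'): match length 0
  offset=7 (pos 1, char 'b'): match length 2
  offset=8 (pos 0, char 'b'): match length 1
Longest match has length 2, found at offsets 5, 7; take the smallest, offset 5.
next_char = character at position 8 + 2 = 10 -> 'f'

Best match: offset=5, length=2 (matching 'bc' starting at position 3)
LZ77 triple: (5, 2, 'f')


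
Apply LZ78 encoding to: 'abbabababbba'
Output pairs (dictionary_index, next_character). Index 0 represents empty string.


LZ78 encoding steps:
Dictionary: {0: ''}
Step 1: w='' (idx 0), next='a' -> output (0, 'a'), add 'a' as idx 1
Step 2: w='' (idx 0), next='b' -> output (0, 'b'), add 'b' as idx 2
Step 3: w='b' (idx 2), next='a' -> output (2, 'a'), add 'ba' as idx 3
Step 4: w='ba' (idx 3), next='b' -> output (3, 'b'), add 'bab' as idx 4
Step 5: w='a' (idx 1), next='b' -> output (1, 'b'), add 'ab' as idx 5
Step 6: w='b' (idx 2), next='b' -> output (2, 'b'), add 'bb' as idx 6
Step 7: w='a' (idx 1), end of input -> output (1, '')


Encoded: [(0, 'a'), (0, 'b'), (2, 'a'), (3, 'b'), (1, 'b'), (2, 'b'), (1, '')]


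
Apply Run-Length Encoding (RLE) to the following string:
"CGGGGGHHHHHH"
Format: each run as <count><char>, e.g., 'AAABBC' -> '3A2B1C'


Scanning runs left to right:
  i=0: run of 'C' x 1 -> '1C'
  i=1: run of 'G' x 5 -> '5G'
  i=6: run of 'H' x 6 -> '6H'

RLE = 1C5G6H


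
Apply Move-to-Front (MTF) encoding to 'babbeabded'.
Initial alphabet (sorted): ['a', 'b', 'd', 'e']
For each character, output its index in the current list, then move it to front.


MTF encoding:
'b': index 1 in ['a', 'b', 'd', 'e'] -> ['b', 'a', 'd', 'e']
'a': index 1 in ['b', 'a', 'd', 'e'] -> ['a', 'b', 'd', 'e']
'b': index 1 in ['a', 'b', 'd', 'e'] -> ['b', 'a', 'd', 'e']
'b': index 0 in ['b', 'a', 'd', 'e'] -> ['b', 'a', 'd', 'e']
'e': index 3 in ['b', 'a', 'd', 'e'] -> ['e', 'b', 'a', 'd']
'a': index 2 in ['e', 'b', 'a', 'd'] -> ['a', 'e', 'b', 'd']
'b': index 2 in ['a', 'e', 'b', 'd'] -> ['b', 'a', 'e', 'd']
'd': index 3 in ['b', 'a', 'e', 'd'] -> ['d', 'b', 'a', 'e']
'e': index 3 in ['d', 'b', 'a', 'e'] -> ['e', 'd', 'b', 'a']
'd': index 1 in ['e', 'd', 'b', 'a'] -> ['d', 'e', 'b', 'a']


Output: [1, 1, 1, 0, 3, 2, 2, 3, 3, 1]


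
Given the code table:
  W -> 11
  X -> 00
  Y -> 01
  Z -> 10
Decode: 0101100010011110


Decoding:
01 -> Y
01 -> Y
10 -> Z
00 -> X
10 -> Z
01 -> Y
11 -> W
10 -> Z


Result: YYZXZYWZ


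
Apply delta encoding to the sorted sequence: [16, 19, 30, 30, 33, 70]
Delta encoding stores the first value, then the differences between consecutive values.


First value: 16
Deltas:
  19 - 16 = 3
  30 - 19 = 11
  30 - 30 = 0
  33 - 30 = 3
  70 - 33 = 37


Delta encoded: [16, 3, 11, 0, 3, 37]


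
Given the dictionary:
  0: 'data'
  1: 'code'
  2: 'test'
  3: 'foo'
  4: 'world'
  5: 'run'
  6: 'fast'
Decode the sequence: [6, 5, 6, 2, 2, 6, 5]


Look up each index in the dictionary:
  6 -> 'fast'
  5 -> 'run'
  6 -> 'fast'
  2 -> 'test'
  2 -> 'test'
  6 -> 'fast'
  5 -> 'run'

Decoded: "fast run fast test test fast run"


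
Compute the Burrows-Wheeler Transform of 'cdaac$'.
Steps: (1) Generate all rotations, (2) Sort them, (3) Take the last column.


Rotations (sorted):
  0: $cdaac -> last char: c
  1: aac$cd -> last char: d
  2: ac$cda -> last char: a
  3: c$cdaa -> last char: a
  4: cdaac$ -> last char: $
  5: daac$c -> last char: c


BWT = cdaa$c


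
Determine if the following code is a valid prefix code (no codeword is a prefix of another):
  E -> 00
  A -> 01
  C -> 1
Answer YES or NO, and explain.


Checking each pair (does one codeword prefix another?):
  E='00' vs A='01': no prefix
  E='00' vs C='1': no prefix
  A='01' vs E='00': no prefix
  A='01' vs C='1': no prefix
  C='1' vs E='00': no prefix
  C='1' vs A='01': no prefix
No violation found over all pairs.

YES -- this is a valid prefix code. No codeword is a prefix of any other codeword.


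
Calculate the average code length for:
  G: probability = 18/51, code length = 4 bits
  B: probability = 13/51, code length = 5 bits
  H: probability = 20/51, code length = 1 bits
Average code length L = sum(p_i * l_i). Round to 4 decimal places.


Weighted contributions p_i * l_i:
  G: (18/51) * 4 = 72/51
  B: (13/51) * 5 = 65/51
  H: (20/51) * 1 = 20/51
Sum = (72 + 65 + 20)/51 = 157/51

L = 157/51 = 3.0784 bits/symbol


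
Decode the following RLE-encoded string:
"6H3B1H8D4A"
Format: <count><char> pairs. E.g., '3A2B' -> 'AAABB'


Expanding each <count><char> pair:
  6H -> 'HHHHHH'
  3B -> 'BBB'
  1H -> 'H'
  8D -> 'DDDDDDDD'
  4A -> 'AAAA'

Decoded = HHHHHHBBBHDDDDDDDDAAAA


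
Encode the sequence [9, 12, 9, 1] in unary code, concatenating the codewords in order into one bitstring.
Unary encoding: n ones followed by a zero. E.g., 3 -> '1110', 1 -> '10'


Encode each number as n ones followed by a terminating 0:
  9 -> 1111111110 (10 bits)
  12 -> 1111111111110 (13 bits)
  9 -> 1111111110 (10 bits)
  1 -> 10 (2 bits)
Total length = 10 + 13 + 10 + 2 = 35 bits.

Unary([9, 12, 9, 1]) = 11111111101111111111110111111111010 (35 bits)


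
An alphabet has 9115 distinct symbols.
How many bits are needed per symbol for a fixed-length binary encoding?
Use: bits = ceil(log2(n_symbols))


log2(9115) = 13.154
Bracket: 2^13 = 8192 < 9115 <= 2^14 = 16384
So ceil(log2(9115)) = 14

bits = ceil(log2(9115)) = ceil(13.154) = 14 bits


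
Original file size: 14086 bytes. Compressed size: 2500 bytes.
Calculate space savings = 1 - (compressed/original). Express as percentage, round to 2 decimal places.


ratio = compressed/original = 2500/14086 = 0.177481
savings = 1 - ratio = 1 - 0.177481 = 0.822519
as a percentage: 0.822519 * 100 = 82.25%

Space savings = 1 - 2500/14086 = 82.25%


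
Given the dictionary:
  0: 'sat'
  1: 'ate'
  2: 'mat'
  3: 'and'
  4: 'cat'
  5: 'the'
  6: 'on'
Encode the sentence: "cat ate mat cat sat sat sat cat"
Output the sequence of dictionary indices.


Look up each word in the dictionary:
  'cat' -> 4
  'ate' -> 1
  'mat' -> 2
  'cat' -> 4
  'sat' -> 0
  'sat' -> 0
  'sat' -> 0
  'cat' -> 4

Encoded: [4, 1, 2, 4, 0, 0, 0, 4]


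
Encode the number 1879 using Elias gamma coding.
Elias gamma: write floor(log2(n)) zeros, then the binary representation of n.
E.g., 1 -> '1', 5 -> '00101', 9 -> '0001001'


num_bits = floor(log2(1879)) + 1 = 11
leading_zeros = num_bits - 1 = 10
binary(1879) = 11101010111

Elias gamma(1879) = '0000000000' + '11101010111' = 000000000011101010111 (21 bits)


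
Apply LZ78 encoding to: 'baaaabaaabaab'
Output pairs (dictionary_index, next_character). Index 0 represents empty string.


LZ78 encoding steps:
Dictionary: {0: ''}
Step 1: w='' (idx 0), next='b' -> output (0, 'b'), add 'b' as idx 1
Step 2: w='' (idx 0), next='a' -> output (0, 'a'), add 'a' as idx 2
Step 3: w='a' (idx 2), next='a' -> output (2, 'a'), add 'aa' as idx 3
Step 4: w='a' (idx 2), next='b' -> output (2, 'b'), add 'ab' as idx 4
Step 5: w='aa' (idx 3), next='a' -> output (3, 'a'), add 'aaa' as idx 5
Step 6: w='b' (idx 1), next='a' -> output (1, 'a'), add 'ba' as idx 6
Step 7: w='ab' (idx 4), end of input -> output (4, '')


Encoded: [(0, 'b'), (0, 'a'), (2, 'a'), (2, 'b'), (3, 'a'), (1, 'a'), (4, '')]


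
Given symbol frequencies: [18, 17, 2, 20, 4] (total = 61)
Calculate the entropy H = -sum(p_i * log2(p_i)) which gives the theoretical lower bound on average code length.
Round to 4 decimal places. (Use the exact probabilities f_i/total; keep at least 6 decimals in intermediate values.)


Per-symbol terms -p_i * log2(p_i) with p_i = f_i/61:
  p = 18/61 = 0.295082: log2(p) = -1.760812, -p*log2(p) = 0.519584
  p = 17/61 = 0.278689: log2(p) = -1.843274, -p*log2(p) = 0.513699
  p = 2/61 = 0.032787: log2(p) = -4.930737, -p*log2(p) = 0.161664
  p = 20/61 = 0.327869: log2(p) = -1.608809, -p*log2(p) = 0.527478
  p = 4/61 = 0.065574: log2(p) = -3.930737, -p*log2(p) = 0.257753
H = 0.519584 + 0.513699 + 0.161664 + 0.527478 + 0.257753 = 1.980178

H = 1.9802 bits/symbol


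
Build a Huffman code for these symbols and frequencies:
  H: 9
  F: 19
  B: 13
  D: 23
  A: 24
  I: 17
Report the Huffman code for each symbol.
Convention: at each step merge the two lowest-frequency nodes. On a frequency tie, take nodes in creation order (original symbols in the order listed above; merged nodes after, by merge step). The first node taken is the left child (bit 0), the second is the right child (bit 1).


Huffman tree construction:
Step 1: Merge H(9) + B(13) = 22
Step 2: Merge I(17) + F(19) = 36
Step 3: Merge (H+B)(22) + D(23) = 45
Step 4: Merge A(24) + (I+F)(36) = 60
Step 5: Merge ((H+B)+D)(45) + (A+(I+F))(60) = 105
Read each symbol's code off the tree from the root (left child = 0, right child = 1).

Codes:
  H: 000 (length 3)
  F: 111 (length 3)
  B: 001 (length 3)
  D: 01 (length 2)
  A: 10 (length 2)
  I: 110 (length 3)
Average code length: 268/105 = 2.5524 bits/symbol


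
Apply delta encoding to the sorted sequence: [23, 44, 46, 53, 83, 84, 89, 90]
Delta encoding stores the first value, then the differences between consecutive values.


First value: 23
Deltas:
  44 - 23 = 21
  46 - 44 = 2
  53 - 46 = 7
  83 - 53 = 30
  84 - 83 = 1
  89 - 84 = 5
  90 - 89 = 1


Delta encoded: [23, 21, 2, 7, 30, 1, 5, 1]


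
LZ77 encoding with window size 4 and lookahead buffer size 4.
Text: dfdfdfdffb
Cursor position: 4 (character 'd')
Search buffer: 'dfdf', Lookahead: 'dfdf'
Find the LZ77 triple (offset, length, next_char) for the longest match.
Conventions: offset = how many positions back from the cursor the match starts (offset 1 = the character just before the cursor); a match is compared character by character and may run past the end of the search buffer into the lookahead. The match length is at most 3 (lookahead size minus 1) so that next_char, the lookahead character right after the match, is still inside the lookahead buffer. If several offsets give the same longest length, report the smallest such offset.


Try each offset into the search buffer:
  offset=1 (pos 3, char 'f'): match length 0
  offset=2 (pos 2, char 'd'): match length 3
  offset=3 (pos 1, char 'f'): match length 0
  offset=4 (pos 0, char 'd'): match length 3
Longest match has length 3, found at offsets 2, 4; take the smallest, offset 2.
next_char = character at position 4 + 3 = 7 -> 'f'

Best match: offset=2, length=3 (matching 'dfd' starting at position 2)
LZ77 triple: (2, 3, 'f')


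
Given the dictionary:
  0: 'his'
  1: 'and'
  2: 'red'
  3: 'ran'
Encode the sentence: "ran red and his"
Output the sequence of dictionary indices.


Look up each word in the dictionary:
  'ran' -> 3
  'red' -> 2
  'and' -> 1
  'his' -> 0

Encoded: [3, 2, 1, 0]


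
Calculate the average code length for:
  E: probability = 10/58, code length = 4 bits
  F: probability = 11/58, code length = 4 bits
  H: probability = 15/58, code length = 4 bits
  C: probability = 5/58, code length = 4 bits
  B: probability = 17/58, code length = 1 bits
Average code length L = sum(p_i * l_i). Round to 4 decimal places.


Weighted contributions p_i * l_i:
  E: (10/58) * 4 = 40/58
  F: (11/58) * 4 = 44/58
  H: (15/58) * 4 = 60/58
  C: (5/58) * 4 = 20/58
  B: (17/58) * 1 = 17/58
Sum = (40 + 44 + 60 + 20 + 17)/58 = 181/58

L = 181/58 = 3.1207 bits/symbol


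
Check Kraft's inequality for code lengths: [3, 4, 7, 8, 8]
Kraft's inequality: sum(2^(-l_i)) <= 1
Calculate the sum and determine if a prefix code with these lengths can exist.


Sum = 2^(-3) + 2^(-4) + 2^(-7) + 2^(-8) + 2^(-8)
    = 0.125 + 0.0625 + 0.0078125 + 0.00390625 + 0.00390625
    = 52/256 = 0.203125
Since 0.203125 <= 1, Kraft's inequality IS satisfied.
A prefix code with these lengths CAN exist.

Kraft sum = 0.203125. Satisfied.


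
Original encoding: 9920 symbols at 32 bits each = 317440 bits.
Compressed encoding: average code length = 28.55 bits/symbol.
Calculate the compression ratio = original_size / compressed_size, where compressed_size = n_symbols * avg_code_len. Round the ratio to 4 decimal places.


original_size = n_symbols * orig_bits = 9920 * 32 = 317440 bits
compressed_size = n_symbols * avg_code_len = 9920 * 28.55 = 283216.0 bits
ratio = original_size / compressed_size = 317440 / 283216.0 = 1.1208

Compression ratio = 1.1208


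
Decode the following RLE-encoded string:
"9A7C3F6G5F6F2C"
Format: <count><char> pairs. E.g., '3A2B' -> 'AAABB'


Expanding each <count><char> pair:
  9A -> 'AAAAAAAAA'
  7C -> 'CCCCCCC'
  3F -> 'FFF'
  6G -> 'GGGGGG'
  5F -> 'FFFFF'
  6F -> 'FFFFFF'
  2C -> 'CC'

Decoded = AAAAAAAAACCCCCCCFFFGGGGGGFFFFFFFFFFFCC


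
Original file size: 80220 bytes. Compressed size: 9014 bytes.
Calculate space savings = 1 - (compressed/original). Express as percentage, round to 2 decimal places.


ratio = compressed/original = 9014/80220 = 0.112366
savings = 1 - ratio = 1 - 0.112366 = 0.887634
as a percentage: 0.887634 * 100 = 88.76%

Space savings = 1 - 9014/80220 = 88.76%


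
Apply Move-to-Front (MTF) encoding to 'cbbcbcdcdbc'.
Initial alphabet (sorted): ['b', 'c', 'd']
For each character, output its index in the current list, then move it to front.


MTF encoding:
'c': index 1 in ['b', 'c', 'd'] -> ['c', 'b', 'd']
'b': index 1 in ['c', 'b', 'd'] -> ['b', 'c', 'd']
'b': index 0 in ['b', 'c', 'd'] -> ['b', 'c', 'd']
'c': index 1 in ['b', 'c', 'd'] -> ['c', 'b', 'd']
'b': index 1 in ['c', 'b', 'd'] -> ['b', 'c', 'd']
'c': index 1 in ['b', 'c', 'd'] -> ['c', 'b', 'd']
'd': index 2 in ['c', 'b', 'd'] -> ['d', 'c', 'b']
'c': index 1 in ['d', 'c', 'b'] -> ['c', 'd', 'b']
'd': index 1 in ['c', 'd', 'b'] -> ['d', 'c', 'b']
'b': index 2 in ['d', 'c', 'b'] -> ['b', 'd', 'c']
'c': index 2 in ['b', 'd', 'c'] -> ['c', 'b', 'd']


Output: [1, 1, 0, 1, 1, 1, 2, 1, 1, 2, 2]


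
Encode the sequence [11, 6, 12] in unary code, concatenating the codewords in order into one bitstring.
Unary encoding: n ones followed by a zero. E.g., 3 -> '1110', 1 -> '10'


Encode each number as n ones followed by a terminating 0:
  11 -> 111111111110 (12 bits)
  6 -> 1111110 (7 bits)
  12 -> 1111111111110 (13 bits)
Total length = 12 + 7 + 13 = 32 bits.

Unary([11, 6, 12]) = 11111111111011111101111111111110 (32 bits)


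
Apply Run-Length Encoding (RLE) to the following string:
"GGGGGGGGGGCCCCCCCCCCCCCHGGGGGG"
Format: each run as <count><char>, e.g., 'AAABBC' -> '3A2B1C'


Scanning runs left to right:
  i=0: run of 'G' x 10 -> '10G'
  i=10: run of 'C' x 13 -> '13C'
  i=23: run of 'H' x 1 -> '1H'
  i=24: run of 'G' x 6 -> '6G'

RLE = 10G13C1H6G


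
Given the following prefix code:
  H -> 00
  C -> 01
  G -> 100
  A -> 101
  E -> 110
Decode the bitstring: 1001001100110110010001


Decoding step by step:
Bits 100 -> G
Bits 100 -> G
Bits 110 -> E
Bits 01 -> C
Bits 101 -> A
Bits 100 -> G
Bits 100 -> G
Bits 01 -> C


Decoded message: GGECAGGC


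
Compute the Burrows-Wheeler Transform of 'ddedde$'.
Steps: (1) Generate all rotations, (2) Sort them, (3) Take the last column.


Rotations (sorted):
  0: $ddedde -> last char: e
  1: dde$dde -> last char: e
  2: ddedde$ -> last char: $
  3: de$dded -> last char: d
  4: dedde$d -> last char: d
  5: e$ddedd -> last char: d
  6: edde$dd -> last char: d


BWT = ee$dddd


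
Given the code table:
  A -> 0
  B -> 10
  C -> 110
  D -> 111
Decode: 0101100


Decoding:
0 -> A
10 -> B
110 -> C
0 -> A


Result: ABCA


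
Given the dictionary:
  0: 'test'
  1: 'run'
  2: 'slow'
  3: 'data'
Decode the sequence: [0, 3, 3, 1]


Look up each index in the dictionary:
  0 -> 'test'
  3 -> 'data'
  3 -> 'data'
  1 -> 'run'

Decoded: "test data data run"


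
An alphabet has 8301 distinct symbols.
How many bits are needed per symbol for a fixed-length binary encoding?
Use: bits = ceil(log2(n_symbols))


log2(8301) = 13.0191
Bracket: 2^13 = 8192 < 8301 <= 2^14 = 16384
So ceil(log2(8301)) = 14

bits = ceil(log2(8301)) = ceil(13.0191) = 14 bits


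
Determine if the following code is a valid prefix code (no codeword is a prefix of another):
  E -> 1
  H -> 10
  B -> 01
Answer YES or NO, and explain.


Checking each pair (does one codeword prefix another?):
  E='1' vs H='10': prefix -- VIOLATION

NO -- this is NOT a valid prefix code. E (1) is a prefix of H (10).


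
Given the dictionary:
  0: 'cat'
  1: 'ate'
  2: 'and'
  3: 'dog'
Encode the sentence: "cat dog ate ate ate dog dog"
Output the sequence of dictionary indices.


Look up each word in the dictionary:
  'cat' -> 0
  'dog' -> 3
  'ate' -> 1
  'ate' -> 1
  'ate' -> 1
  'dog' -> 3
  'dog' -> 3

Encoded: [0, 3, 1, 1, 1, 3, 3]


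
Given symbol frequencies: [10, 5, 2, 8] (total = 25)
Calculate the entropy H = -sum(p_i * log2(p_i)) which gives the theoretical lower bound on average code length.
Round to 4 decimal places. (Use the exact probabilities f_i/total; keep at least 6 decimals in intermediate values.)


Per-symbol terms -p_i * log2(p_i) with p_i = f_i/25:
  p = 10/25 = 0.400000: log2(p) = -1.321928, -p*log2(p) = 0.528771
  p = 5/25 = 0.200000: log2(p) = -2.321928, -p*log2(p) = 0.464386
  p = 2/25 = 0.080000: log2(p) = -3.643856, -p*log2(p) = 0.291508
  p = 8/25 = 0.320000: log2(p) = -1.643856, -p*log2(p) = 0.526034
H = 0.528771 + 0.464386 + 0.291508 + 0.526034 = 1.810699

H = 1.8107 bits/symbol
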